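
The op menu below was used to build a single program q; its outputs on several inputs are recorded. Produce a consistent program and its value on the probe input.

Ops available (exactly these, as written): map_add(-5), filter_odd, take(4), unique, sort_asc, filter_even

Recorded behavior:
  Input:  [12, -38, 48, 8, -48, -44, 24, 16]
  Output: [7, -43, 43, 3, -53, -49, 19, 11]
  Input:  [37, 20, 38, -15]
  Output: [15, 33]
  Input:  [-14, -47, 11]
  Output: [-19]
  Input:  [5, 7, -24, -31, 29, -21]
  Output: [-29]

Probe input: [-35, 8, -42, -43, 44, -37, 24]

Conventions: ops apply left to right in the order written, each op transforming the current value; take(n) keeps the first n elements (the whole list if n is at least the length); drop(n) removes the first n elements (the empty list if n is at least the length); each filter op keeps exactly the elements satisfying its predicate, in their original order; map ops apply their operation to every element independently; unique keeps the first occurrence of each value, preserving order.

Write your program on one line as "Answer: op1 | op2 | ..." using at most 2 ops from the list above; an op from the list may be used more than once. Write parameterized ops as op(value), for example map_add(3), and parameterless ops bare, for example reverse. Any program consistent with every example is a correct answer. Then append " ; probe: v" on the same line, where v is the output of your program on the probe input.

filter_even | map_add(-5) ; probe: [3, -47, 39, 19]

Check, running the answer program on each example:
  [12, -38, 48, 8, -48, -44, 24, 16] -> [12, -38, 48, 8, -48, -44, 24, 16] -> [7, -43, 43, 3, -53, -49, 19, 11]
  [37, 20, 38, -15] -> [20, 38] -> [15, 33]
  [-14, -47, 11] -> [-14] -> [-19]
  [5, 7, -24, -31, 29, -21] -> [-24] -> [-29]
  probe: [-35, 8, -42, -43, 44, -37, 24] -> [8, -42, 44, 24] -> [3, -47, 39, 19]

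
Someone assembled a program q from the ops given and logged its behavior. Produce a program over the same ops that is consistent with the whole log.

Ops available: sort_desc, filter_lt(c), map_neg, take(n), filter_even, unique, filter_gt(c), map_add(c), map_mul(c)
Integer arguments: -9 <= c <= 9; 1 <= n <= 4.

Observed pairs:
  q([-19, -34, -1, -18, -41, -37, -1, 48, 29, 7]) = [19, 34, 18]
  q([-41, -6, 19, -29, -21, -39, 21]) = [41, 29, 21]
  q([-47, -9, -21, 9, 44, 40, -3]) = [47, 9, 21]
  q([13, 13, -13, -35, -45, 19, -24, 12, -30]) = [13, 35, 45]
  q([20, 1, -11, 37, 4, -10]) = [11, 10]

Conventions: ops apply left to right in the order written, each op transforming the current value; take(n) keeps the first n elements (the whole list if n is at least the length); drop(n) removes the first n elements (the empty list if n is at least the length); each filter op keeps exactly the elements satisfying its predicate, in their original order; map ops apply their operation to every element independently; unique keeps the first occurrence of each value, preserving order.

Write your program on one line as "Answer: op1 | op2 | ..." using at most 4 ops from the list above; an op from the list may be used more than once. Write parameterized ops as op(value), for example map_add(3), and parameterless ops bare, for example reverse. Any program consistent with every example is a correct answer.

filter_lt(-6) | map_neg | take(3)

Check, running the answer program on each example:
  [-19, -34, -1, -18, -41, -37, -1, 48, 29, 7] -> [-19, -34, -18, -41, -37] -> [19, 34, 18, 41, 37] -> [19, 34, 18]
  [-41, -6, 19, -29, -21, -39, 21] -> [-41, -29, -21, -39] -> [41, 29, 21, 39] -> [41, 29, 21]
  [-47, -9, -21, 9, 44, 40, -3] -> [-47, -9, -21] -> [47, 9, 21] -> [47, 9, 21]
  [13, 13, -13, -35, -45, 19, -24, 12, -30] -> [-13, -35, -45, -24, -30] -> [13, 35, 45, 24, 30] -> [13, 35, 45]
  [20, 1, -11, 37, 4, -10] -> [-11, -10] -> [11, 10] -> [11, 10]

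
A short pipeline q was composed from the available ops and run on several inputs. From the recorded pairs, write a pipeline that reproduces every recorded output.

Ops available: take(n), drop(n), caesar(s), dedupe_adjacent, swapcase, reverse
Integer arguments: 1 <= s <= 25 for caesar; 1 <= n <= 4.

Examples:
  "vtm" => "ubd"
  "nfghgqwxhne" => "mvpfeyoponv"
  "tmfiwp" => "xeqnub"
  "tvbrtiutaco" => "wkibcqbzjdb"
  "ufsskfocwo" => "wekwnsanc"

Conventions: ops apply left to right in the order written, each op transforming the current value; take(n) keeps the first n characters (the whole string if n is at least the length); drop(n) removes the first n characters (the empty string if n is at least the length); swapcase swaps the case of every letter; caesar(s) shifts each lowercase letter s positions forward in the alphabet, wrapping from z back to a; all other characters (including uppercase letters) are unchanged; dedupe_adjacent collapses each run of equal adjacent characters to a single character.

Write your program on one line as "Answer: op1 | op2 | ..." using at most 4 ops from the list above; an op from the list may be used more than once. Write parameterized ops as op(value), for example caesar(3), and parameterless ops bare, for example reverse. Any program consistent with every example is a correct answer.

reverse | caesar(20) | dedupe_adjacent | caesar(14)

Check, running the answer program on each example:
  "vtm" -> "mtv" -> "gnp" -> "gnp" -> "ubd"
  "nfghgqwxhne" -> "enhxwqghgfn" -> "yhbrqkabazh" -> "yhbrqkabazh" -> "mvpfeyoponv"
  "tmfiwp" -> "pwifmt" -> "jqczgn" -> "jqczgn" -> "xeqnub"
  "tvbrtiutaco" -> "ocatuitrbvt" -> "iwunocnlvpn" -> "iwunocnlvpn" -> "wkibcqbzjdb"
  "ufsskfocwo" -> "owcofkssfu" -> "iqwizemmzo" -> "iqwizemzo" -> "wekwnsanc"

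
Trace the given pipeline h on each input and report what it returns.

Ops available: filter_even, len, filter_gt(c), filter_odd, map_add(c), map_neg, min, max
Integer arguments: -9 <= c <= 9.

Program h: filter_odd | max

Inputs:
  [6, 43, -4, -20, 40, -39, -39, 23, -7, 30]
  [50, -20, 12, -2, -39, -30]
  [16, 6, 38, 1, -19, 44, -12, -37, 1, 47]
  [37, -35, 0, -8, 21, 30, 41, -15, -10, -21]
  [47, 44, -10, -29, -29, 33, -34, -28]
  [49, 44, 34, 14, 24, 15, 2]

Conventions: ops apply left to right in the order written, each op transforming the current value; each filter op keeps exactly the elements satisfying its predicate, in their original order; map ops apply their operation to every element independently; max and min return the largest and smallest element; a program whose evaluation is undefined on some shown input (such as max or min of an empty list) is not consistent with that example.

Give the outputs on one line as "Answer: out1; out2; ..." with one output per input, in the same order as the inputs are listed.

Execution, op by op:
  [6, 43, -4, -20, 40, -39, -39, 23, -7, 30] -> [43, -39, -39, 23, -7] -> 43
  [50, -20, 12, -2, -39, -30] -> [-39] -> -39
  [16, 6, 38, 1, -19, 44, -12, -37, 1, 47] -> [1, -19, -37, 1, 47] -> 47
  [37, -35, 0, -8, 21, 30, 41, -15, -10, -21] -> [37, -35, 21, 41, -15, -21] -> 41
  [47, 44, -10, -29, -29, 33, -34, -28] -> [47, -29, -29, 33] -> 47
  [49, 44, 34, 14, 24, 15, 2] -> [49, 15] -> 49

43; -39; 47; 41; 47; 49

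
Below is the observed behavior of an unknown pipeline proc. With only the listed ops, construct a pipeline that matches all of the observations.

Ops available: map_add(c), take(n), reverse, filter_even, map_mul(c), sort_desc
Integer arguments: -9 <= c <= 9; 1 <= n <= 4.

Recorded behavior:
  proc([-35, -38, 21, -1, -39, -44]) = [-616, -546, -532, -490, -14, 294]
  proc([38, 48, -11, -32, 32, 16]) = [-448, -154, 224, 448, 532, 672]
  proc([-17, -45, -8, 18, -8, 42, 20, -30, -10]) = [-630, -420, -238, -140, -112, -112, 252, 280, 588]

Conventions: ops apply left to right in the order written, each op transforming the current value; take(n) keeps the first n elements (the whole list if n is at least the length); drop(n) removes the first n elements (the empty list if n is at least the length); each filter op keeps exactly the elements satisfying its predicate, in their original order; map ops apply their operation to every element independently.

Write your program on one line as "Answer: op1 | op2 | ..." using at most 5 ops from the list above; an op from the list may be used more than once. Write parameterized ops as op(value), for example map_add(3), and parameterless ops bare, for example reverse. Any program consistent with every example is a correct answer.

sort_desc | map_mul(-2) | reverse | map_mul(-7)

Check, running the answer program on each example:
  [-35, -38, 21, -1, -39, -44] -> [21, -1, -35, -38, -39, -44] -> [-42, 2, 70, 76, 78, 88] -> [88, 78, 76, 70, 2, -42] -> [-616, -546, -532, -490, -14, 294]
  [38, 48, -11, -32, 32, 16] -> [48, 38, 32, 16, -11, -32] -> [-96, -76, -64, -32, 22, 64] -> [64, 22, -32, -64, -76, -96] -> [-448, -154, 224, 448, 532, 672]
  [-17, -45, -8, 18, -8, 42, 20, -30, -10] -> [42, 20, 18, -8, -8, -10, -17, -30, -45] -> [-84, -40, -36, 16, 16, 20, 34, 60, 90] -> [90, 60, 34, 20, 16, 16, -36, -40, -84] -> [-630, -420, -238, -140, -112, -112, 252, 280, 588]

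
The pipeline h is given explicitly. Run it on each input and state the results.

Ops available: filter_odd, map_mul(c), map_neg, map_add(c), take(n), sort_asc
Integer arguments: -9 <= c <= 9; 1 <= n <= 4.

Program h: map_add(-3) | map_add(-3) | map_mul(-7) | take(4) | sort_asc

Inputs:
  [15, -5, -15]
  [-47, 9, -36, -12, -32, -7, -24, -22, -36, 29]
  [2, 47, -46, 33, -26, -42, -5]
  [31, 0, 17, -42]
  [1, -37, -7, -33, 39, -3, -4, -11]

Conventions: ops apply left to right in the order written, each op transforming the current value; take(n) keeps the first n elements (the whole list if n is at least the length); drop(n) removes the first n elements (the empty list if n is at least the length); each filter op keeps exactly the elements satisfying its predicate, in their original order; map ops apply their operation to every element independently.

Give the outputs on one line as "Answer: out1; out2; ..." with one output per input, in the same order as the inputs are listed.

Execution, op by op:
  [15, -5, -15] -> [12, -8, -18] -> [9, -11, -21] -> [-63, 77, 147] -> [-63, 77, 147] -> [-63, 77, 147]
  [-47, 9, -36, -12, -32, -7, -24, -22, -36, 29] -> [-50, 6, -39, -15, -35, -10, -27, -25, -39, 26] -> [-53, 3, -42, -18, -38, -13, -30, -28, -42, 23] -> [371, -21, 294, 126, 266, 91, 210, 196, 294, -161] -> [371, -21, 294, 126] -> [-21, 126, 294, 371]
  [2, 47, -46, 33, -26, -42, -5] -> [-1, 44, -49, 30, -29, -45, -8] -> [-4, 41, -52, 27, -32, -48, -11] -> [28, -287, 364, -189, 224, 336, 77] -> [28, -287, 364, -189] -> [-287, -189, 28, 364]
  [31, 0, 17, -42] -> [28, -3, 14, -45] -> [25, -6, 11, -48] -> [-175, 42, -77, 336] -> [-175, 42, -77, 336] -> [-175, -77, 42, 336]
  [1, -37, -7, -33, 39, -3, -4, -11] -> [-2, -40, -10, -36, 36, -6, -7, -14] -> [-5, -43, -13, -39, 33, -9, -10, -17] -> [35, 301, 91, 273, -231, 63, 70, 119] -> [35, 301, 91, 273] -> [35, 91, 273, 301]

[-63, 77, 147]; [-21, 126, 294, 371]; [-287, -189, 28, 364]; [-175, -77, 42, 336]; [35, 91, 273, 301]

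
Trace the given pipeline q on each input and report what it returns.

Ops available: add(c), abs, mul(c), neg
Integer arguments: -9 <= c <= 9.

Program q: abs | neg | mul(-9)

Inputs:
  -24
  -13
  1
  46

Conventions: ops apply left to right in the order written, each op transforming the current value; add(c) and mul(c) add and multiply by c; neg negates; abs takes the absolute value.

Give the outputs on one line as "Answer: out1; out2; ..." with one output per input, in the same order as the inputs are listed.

216; 117; 9; 414

Execution, op by op:
  -24 -> 24 -> -24 -> 216
  -13 -> 13 -> -13 -> 117
  1 -> 1 -> -1 -> 9
  46 -> 46 -> -46 -> 414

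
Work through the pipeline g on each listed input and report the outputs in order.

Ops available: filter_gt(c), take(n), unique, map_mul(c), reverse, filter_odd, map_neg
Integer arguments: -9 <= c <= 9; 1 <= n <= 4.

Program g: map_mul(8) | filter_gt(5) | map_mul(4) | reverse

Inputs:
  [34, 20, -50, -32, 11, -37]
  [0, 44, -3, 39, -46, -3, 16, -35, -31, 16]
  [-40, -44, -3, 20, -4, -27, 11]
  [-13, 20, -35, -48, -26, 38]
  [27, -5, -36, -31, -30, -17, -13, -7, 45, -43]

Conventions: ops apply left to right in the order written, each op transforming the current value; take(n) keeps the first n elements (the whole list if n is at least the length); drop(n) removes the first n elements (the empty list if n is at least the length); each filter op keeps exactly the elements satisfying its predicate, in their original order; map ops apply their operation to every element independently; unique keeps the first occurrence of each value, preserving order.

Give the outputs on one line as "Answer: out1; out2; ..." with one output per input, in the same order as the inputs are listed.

[352, 640, 1088]; [512, 512, 1248, 1408]; [352, 640]; [1216, 640]; [1440, 864]

Execution, op by op:
  [34, 20, -50, -32, 11, -37] -> [272, 160, -400, -256, 88, -296] -> [272, 160, 88] -> [1088, 640, 352] -> [352, 640, 1088]
  [0, 44, -3, 39, -46, -3, 16, -35, -31, 16] -> [0, 352, -24, 312, -368, -24, 128, -280, -248, 128] -> [352, 312, 128, 128] -> [1408, 1248, 512, 512] -> [512, 512, 1248, 1408]
  [-40, -44, -3, 20, -4, -27, 11] -> [-320, -352, -24, 160, -32, -216, 88] -> [160, 88] -> [640, 352] -> [352, 640]
  [-13, 20, -35, -48, -26, 38] -> [-104, 160, -280, -384, -208, 304] -> [160, 304] -> [640, 1216] -> [1216, 640]
  [27, -5, -36, -31, -30, -17, -13, -7, 45, -43] -> [216, -40, -288, -248, -240, -136, -104, -56, 360, -344] -> [216, 360] -> [864, 1440] -> [1440, 864]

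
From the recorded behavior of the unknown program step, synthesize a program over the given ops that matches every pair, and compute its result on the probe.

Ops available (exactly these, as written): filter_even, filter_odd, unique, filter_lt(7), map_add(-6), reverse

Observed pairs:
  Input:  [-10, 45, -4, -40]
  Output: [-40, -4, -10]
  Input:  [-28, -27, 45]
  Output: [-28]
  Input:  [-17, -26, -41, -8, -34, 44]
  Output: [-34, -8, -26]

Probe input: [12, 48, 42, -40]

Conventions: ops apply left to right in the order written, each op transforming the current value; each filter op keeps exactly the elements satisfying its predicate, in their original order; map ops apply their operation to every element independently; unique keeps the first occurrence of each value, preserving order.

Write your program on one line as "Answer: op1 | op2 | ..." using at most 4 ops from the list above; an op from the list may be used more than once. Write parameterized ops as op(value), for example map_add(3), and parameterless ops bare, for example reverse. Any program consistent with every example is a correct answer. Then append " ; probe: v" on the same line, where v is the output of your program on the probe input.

filter_even | reverse | filter_lt(7) ; probe: [-40]

Check, running the answer program on each example:
  [-10, 45, -4, -40] -> [-10, -4, -40] -> [-40, -4, -10] -> [-40, -4, -10]
  [-28, -27, 45] -> [-28] -> [-28] -> [-28]
  [-17, -26, -41, -8, -34, 44] -> [-26, -8, -34, 44] -> [44, -34, -8, -26] -> [-34, -8, -26]
  probe: [12, 48, 42, -40] -> [12, 48, 42, -40] -> [-40, 42, 48, 12] -> [-40]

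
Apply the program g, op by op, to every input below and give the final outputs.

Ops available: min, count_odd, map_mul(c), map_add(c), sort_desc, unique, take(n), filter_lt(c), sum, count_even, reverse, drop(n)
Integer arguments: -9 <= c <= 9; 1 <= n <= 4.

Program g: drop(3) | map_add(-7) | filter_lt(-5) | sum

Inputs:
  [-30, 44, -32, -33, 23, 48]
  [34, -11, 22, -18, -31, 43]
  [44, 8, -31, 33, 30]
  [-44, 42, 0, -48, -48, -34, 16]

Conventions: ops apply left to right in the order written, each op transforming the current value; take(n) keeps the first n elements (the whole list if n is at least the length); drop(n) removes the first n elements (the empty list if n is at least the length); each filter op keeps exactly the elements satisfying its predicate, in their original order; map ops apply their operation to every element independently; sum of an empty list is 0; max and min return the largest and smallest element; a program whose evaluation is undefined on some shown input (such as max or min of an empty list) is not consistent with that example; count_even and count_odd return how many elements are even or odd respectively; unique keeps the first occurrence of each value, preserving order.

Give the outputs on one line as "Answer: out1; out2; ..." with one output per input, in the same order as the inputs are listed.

-40; -63; 0; -151

Execution, op by op:
  [-30, 44, -32, -33, 23, 48] -> [-33, 23, 48] -> [-40, 16, 41] -> [-40] -> -40
  [34, -11, 22, -18, -31, 43] -> [-18, -31, 43] -> [-25, -38, 36] -> [-25, -38] -> -63
  [44, 8, -31, 33, 30] -> [33, 30] -> [26, 23] -> [] -> 0
  [-44, 42, 0, -48, -48, -34, 16] -> [-48, -48, -34, 16] -> [-55, -55, -41, 9] -> [-55, -55, -41] -> -151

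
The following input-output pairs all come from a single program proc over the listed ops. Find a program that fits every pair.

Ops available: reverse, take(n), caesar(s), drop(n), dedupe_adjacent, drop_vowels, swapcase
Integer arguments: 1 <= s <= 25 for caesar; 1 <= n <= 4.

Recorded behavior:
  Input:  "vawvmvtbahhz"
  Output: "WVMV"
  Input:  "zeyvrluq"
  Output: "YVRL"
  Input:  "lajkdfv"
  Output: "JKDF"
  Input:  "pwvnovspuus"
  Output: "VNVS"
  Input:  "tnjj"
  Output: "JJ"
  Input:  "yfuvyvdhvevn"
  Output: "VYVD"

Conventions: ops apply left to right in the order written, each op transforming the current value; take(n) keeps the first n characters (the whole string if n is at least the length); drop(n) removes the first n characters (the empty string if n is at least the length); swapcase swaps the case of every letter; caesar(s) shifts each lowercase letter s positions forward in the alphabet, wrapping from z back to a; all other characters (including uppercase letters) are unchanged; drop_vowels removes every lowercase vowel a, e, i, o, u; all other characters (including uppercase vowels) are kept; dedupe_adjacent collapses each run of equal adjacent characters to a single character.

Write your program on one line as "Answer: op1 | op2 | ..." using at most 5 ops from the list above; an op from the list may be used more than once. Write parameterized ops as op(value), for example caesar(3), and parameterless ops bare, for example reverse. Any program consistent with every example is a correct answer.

drop(2) | drop_vowels | take(4) | swapcase

Check, running the answer program on each example:
  "vawvmvtbahhz" -> "wvmvtbahhz" -> "wvmvtbhhz" -> "wvmv" -> "WVMV"
  "zeyvrluq" -> "yvrluq" -> "yvrlq" -> "yvrl" -> "YVRL"
  "lajkdfv" -> "jkdfv" -> "jkdfv" -> "jkdf" -> "JKDF"
  "pwvnovspuus" -> "vnovspuus" -> "vnvsps" -> "vnvs" -> "VNVS"
  "tnjj" -> "jj" -> "jj" -> "jj" -> "JJ"
  "yfuvyvdhvevn" -> "uvyvdhvevn" -> "vyvdhvvn" -> "vyvd" -> "VYVD"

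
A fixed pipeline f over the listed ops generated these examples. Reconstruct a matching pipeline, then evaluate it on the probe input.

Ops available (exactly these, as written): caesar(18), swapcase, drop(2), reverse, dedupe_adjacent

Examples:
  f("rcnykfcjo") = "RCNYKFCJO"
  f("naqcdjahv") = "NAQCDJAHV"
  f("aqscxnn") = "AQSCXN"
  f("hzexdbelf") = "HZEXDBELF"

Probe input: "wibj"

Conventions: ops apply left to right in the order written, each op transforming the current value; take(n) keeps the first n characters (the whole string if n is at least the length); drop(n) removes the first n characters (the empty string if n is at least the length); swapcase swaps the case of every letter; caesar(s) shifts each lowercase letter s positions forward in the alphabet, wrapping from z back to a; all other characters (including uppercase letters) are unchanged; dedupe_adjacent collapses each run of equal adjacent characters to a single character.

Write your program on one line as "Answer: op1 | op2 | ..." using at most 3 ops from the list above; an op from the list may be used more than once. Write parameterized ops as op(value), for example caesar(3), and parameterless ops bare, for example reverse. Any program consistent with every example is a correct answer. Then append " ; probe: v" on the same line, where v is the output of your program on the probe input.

dedupe_adjacent | swapcase ; probe: "WIBJ"

Check, running the answer program on each example:
  "rcnykfcjo" -> "rcnykfcjo" -> "RCNYKFCJO"
  "naqcdjahv" -> "naqcdjahv" -> "NAQCDJAHV"
  "aqscxnn" -> "aqscxn" -> "AQSCXN"
  "hzexdbelf" -> "hzexdbelf" -> "HZEXDBELF"
  probe: "wibj" -> "wibj" -> "WIBJ"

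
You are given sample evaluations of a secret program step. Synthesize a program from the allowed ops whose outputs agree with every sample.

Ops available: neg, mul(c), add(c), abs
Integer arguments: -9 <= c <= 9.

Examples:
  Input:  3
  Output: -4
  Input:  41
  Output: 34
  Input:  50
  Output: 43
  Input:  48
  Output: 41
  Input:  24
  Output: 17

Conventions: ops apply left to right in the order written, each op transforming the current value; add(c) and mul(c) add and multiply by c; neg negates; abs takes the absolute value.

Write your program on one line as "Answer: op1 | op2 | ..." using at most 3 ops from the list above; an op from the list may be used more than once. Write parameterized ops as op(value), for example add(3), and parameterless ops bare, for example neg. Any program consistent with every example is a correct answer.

add(-4) | add(-3)

Check, running the answer program on each example:
  3 -> -1 -> -4
  41 -> 37 -> 34
  50 -> 46 -> 43
  48 -> 44 -> 41
  24 -> 20 -> 17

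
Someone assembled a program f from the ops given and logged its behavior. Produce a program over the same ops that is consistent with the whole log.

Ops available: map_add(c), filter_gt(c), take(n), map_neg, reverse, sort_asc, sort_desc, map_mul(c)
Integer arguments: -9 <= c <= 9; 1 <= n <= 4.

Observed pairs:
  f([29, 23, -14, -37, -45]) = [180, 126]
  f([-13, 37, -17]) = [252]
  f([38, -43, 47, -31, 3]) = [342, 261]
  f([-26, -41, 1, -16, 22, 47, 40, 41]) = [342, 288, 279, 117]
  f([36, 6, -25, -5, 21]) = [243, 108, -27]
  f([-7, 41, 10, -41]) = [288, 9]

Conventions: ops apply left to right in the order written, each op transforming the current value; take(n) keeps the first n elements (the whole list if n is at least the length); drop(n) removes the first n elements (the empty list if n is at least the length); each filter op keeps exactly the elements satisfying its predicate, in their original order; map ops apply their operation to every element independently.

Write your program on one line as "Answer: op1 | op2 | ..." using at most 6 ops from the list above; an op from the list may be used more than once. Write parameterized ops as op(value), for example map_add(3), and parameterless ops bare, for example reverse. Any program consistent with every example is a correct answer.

sort_asc | filter_gt(4) | sort_desc | map_neg | map_add(9) | map_mul(-9)

Check, running the answer program on each example:
  [29, 23, -14, -37, -45] -> [-45, -37, -14, 23, 29] -> [23, 29] -> [29, 23] -> [-29, -23] -> [-20, -14] -> [180, 126]
  [-13, 37, -17] -> [-17, -13, 37] -> [37] -> [37] -> [-37] -> [-28] -> [252]
  [38, -43, 47, -31, 3] -> [-43, -31, 3, 38, 47] -> [38, 47] -> [47, 38] -> [-47, -38] -> [-38, -29] -> [342, 261]
  [-26, -41, 1, -16, 22, 47, 40, 41] -> [-41, -26, -16, 1, 22, 40, 41, 47] -> [22, 40, 41, 47] -> [47, 41, 40, 22] -> [-47, -41, -40, -22] -> [-38, -32, -31, -13] -> [342, 288, 279, 117]
  [36, 6, -25, -5, 21] -> [-25, -5, 6, 21, 36] -> [6, 21, 36] -> [36, 21, 6] -> [-36, -21, -6] -> [-27, -12, 3] -> [243, 108, -27]
  [-7, 41, 10, -41] -> [-41, -7, 10, 41] -> [10, 41] -> [41, 10] -> [-41, -10] -> [-32, -1] -> [288, 9]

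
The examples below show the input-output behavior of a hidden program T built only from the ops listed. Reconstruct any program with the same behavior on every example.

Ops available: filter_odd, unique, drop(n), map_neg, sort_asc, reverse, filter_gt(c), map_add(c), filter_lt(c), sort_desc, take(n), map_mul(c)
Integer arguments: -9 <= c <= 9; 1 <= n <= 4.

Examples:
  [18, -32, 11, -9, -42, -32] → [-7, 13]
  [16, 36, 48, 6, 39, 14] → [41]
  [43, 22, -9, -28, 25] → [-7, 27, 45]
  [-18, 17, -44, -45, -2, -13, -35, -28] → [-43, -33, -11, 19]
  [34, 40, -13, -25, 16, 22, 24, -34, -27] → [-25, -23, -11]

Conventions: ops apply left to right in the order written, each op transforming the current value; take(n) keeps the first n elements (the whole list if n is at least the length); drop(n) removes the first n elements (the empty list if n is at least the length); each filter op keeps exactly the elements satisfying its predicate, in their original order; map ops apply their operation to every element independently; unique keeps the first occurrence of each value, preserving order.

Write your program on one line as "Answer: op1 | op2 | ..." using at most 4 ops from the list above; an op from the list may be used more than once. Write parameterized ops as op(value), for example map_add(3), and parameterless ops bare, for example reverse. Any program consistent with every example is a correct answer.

sort_desc | sort_asc | filter_odd | map_add(2)

Check, running the answer program on each example:
  [18, -32, 11, -9, -42, -32] -> [18, 11, -9, -32, -32, -42] -> [-42, -32, -32, -9, 11, 18] -> [-9, 11] -> [-7, 13]
  [16, 36, 48, 6, 39, 14] -> [48, 39, 36, 16, 14, 6] -> [6, 14, 16, 36, 39, 48] -> [39] -> [41]
  [43, 22, -9, -28, 25] -> [43, 25, 22, -9, -28] -> [-28, -9, 22, 25, 43] -> [-9, 25, 43] -> [-7, 27, 45]
  [-18, 17, -44, -45, -2, -13, -35, -28] -> [17, -2, -13, -18, -28, -35, -44, -45] -> [-45, -44, -35, -28, -18, -13, -2, 17] -> [-45, -35, -13, 17] -> [-43, -33, -11, 19]
  [34, 40, -13, -25, 16, 22, 24, -34, -27] -> [40, 34, 24, 22, 16, -13, -25, -27, -34] -> [-34, -27, -25, -13, 16, 22, 24, 34, 40] -> [-27, -25, -13] -> [-25, -23, -11]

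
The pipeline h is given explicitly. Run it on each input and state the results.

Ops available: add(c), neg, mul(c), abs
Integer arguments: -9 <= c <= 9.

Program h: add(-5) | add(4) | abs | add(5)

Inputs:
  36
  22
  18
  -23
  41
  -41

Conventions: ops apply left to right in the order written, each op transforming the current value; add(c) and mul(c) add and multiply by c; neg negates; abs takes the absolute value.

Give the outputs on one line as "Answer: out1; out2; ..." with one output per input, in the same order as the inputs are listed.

40; 26; 22; 29; 45; 47

Execution, op by op:
  36 -> 31 -> 35 -> 35 -> 40
  22 -> 17 -> 21 -> 21 -> 26
  18 -> 13 -> 17 -> 17 -> 22
  -23 -> -28 -> -24 -> 24 -> 29
  41 -> 36 -> 40 -> 40 -> 45
  -41 -> -46 -> -42 -> 42 -> 47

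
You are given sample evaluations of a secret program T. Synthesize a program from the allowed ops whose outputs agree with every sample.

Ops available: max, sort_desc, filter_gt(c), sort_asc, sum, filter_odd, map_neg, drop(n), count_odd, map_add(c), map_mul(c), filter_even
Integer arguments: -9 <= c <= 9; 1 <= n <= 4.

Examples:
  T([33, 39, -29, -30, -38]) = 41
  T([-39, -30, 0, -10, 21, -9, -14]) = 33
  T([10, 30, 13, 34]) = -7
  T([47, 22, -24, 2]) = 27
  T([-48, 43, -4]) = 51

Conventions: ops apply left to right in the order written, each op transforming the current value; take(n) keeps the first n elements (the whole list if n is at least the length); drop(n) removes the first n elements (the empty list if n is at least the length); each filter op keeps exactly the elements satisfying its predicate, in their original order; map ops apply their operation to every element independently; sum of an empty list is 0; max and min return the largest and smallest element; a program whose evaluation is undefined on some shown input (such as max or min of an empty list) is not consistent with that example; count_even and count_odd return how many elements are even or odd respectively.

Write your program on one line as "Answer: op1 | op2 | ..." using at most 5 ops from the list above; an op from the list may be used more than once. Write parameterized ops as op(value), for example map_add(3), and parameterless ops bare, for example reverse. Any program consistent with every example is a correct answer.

filter_even | map_neg | map_add(3) | filter_gt(-9) | max

Check, running the answer program on each example:
  [33, 39, -29, -30, -38] -> [-30, -38] -> [30, 38] -> [33, 41] -> [33, 41] -> 41
  [-39, -30, 0, -10, 21, -9, -14] -> [-30, 0, -10, -14] -> [30, 0, 10, 14] -> [33, 3, 13, 17] -> [33, 3, 13, 17] -> 33
  [10, 30, 13, 34] -> [10, 30, 34] -> [-10, -30, -34] -> [-7, -27, -31] -> [-7] -> -7
  [47, 22, -24, 2] -> [22, -24, 2] -> [-22, 24, -2] -> [-19, 27, 1] -> [27, 1] -> 27
  [-48, 43, -4] -> [-48, -4] -> [48, 4] -> [51, 7] -> [51, 7] -> 51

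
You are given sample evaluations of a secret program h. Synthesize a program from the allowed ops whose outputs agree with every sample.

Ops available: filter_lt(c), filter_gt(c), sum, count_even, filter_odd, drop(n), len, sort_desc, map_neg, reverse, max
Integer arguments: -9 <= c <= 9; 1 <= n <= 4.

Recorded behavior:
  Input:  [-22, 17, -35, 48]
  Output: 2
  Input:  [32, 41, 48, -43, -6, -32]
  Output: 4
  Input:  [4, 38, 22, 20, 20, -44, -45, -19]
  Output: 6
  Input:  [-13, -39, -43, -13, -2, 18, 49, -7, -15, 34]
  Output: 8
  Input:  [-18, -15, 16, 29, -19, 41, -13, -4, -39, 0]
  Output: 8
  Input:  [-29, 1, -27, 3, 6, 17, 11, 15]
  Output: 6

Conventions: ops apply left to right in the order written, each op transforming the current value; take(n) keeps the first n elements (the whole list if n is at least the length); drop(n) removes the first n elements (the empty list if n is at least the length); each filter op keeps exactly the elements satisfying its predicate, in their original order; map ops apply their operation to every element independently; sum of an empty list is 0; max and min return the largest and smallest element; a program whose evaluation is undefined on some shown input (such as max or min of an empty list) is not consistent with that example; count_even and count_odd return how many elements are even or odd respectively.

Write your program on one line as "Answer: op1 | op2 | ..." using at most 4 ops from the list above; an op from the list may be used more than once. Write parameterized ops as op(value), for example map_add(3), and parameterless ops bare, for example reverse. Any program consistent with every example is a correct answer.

map_neg | drop(2) | len

Check, running the answer program on each example:
  [-22, 17, -35, 48] -> [22, -17, 35, -48] -> [35, -48] -> 2
  [32, 41, 48, -43, -6, -32] -> [-32, -41, -48, 43, 6, 32] -> [-48, 43, 6, 32] -> 4
  [4, 38, 22, 20, 20, -44, -45, -19] -> [-4, -38, -22, -20, -20, 44, 45, 19] -> [-22, -20, -20, 44, 45, 19] -> 6
  [-13, -39, -43, -13, -2, 18, 49, -7, -15, 34] -> [13, 39, 43, 13, 2, -18, -49, 7, 15, -34] -> [43, 13, 2, -18, -49, 7, 15, -34] -> 8
  [-18, -15, 16, 29, -19, 41, -13, -4, -39, 0] -> [18, 15, -16, -29, 19, -41, 13, 4, 39, 0] -> [-16, -29, 19, -41, 13, 4, 39, 0] -> 8
  [-29, 1, -27, 3, 6, 17, 11, 15] -> [29, -1, 27, -3, -6, -17, -11, -15] -> [27, -3, -6, -17, -11, -15] -> 6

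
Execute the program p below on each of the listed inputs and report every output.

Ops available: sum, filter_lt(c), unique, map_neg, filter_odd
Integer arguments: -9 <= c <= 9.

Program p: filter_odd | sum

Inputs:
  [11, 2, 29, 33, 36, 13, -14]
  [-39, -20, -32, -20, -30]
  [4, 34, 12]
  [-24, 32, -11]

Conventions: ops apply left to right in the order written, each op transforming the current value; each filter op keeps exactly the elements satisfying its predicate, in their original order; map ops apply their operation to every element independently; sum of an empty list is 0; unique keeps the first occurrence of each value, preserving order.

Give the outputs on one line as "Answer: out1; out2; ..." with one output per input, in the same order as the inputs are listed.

Execution, op by op:
  [11, 2, 29, 33, 36, 13, -14] -> [11, 29, 33, 13] -> 86
  [-39, -20, -32, -20, -30] -> [-39] -> -39
  [4, 34, 12] -> [] -> 0
  [-24, 32, -11] -> [-11] -> -11

86; -39; 0; -11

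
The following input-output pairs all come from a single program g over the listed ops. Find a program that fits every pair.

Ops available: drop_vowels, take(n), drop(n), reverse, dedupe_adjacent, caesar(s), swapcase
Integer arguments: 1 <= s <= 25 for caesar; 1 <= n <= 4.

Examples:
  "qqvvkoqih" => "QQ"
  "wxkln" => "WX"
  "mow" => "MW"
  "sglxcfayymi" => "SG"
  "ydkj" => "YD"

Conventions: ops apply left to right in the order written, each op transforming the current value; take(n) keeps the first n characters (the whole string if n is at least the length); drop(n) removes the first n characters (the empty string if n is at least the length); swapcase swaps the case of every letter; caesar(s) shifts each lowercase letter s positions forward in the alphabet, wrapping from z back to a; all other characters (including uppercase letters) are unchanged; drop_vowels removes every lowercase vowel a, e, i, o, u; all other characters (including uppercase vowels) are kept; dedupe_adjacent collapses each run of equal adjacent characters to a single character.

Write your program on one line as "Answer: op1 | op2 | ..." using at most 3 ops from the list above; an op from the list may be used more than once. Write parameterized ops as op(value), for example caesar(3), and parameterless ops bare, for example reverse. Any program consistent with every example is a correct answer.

drop_vowels | take(2) | swapcase

Check, running the answer program on each example:
  "qqvvkoqih" -> "qqvvkqh" -> "qq" -> "QQ"
  "wxkln" -> "wxkln" -> "wx" -> "WX"
  "mow" -> "mw" -> "mw" -> "MW"
  "sglxcfayymi" -> "sglxcfyym" -> "sg" -> "SG"
  "ydkj" -> "ydkj" -> "yd" -> "YD"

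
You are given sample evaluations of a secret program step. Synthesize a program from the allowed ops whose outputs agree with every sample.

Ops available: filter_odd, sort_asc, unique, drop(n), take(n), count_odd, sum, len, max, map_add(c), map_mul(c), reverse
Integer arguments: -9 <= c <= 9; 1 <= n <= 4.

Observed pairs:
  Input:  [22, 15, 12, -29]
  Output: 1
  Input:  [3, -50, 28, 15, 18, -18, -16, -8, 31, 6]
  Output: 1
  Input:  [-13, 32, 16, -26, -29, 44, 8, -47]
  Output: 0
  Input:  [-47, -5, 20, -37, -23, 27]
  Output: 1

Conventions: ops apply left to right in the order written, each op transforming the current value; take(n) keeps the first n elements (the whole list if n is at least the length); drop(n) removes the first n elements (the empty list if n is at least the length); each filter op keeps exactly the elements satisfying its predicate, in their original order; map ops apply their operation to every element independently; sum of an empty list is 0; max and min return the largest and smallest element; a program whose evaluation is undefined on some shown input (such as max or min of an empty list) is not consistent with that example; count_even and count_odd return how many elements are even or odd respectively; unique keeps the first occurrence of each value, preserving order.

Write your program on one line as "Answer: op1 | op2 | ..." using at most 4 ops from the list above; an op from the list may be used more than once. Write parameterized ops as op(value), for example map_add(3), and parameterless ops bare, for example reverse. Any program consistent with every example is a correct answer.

drop(2) | take(2) | reverse | count_odd

Check, running the answer program on each example:
  [22, 15, 12, -29] -> [12, -29] -> [12, -29] -> [-29, 12] -> 1
  [3, -50, 28, 15, 18, -18, -16, -8, 31, 6] -> [28, 15, 18, -18, -16, -8, 31, 6] -> [28, 15] -> [15, 28] -> 1
  [-13, 32, 16, -26, -29, 44, 8, -47] -> [16, -26, -29, 44, 8, -47] -> [16, -26] -> [-26, 16] -> 0
  [-47, -5, 20, -37, -23, 27] -> [20, -37, -23, 27] -> [20, -37] -> [-37, 20] -> 1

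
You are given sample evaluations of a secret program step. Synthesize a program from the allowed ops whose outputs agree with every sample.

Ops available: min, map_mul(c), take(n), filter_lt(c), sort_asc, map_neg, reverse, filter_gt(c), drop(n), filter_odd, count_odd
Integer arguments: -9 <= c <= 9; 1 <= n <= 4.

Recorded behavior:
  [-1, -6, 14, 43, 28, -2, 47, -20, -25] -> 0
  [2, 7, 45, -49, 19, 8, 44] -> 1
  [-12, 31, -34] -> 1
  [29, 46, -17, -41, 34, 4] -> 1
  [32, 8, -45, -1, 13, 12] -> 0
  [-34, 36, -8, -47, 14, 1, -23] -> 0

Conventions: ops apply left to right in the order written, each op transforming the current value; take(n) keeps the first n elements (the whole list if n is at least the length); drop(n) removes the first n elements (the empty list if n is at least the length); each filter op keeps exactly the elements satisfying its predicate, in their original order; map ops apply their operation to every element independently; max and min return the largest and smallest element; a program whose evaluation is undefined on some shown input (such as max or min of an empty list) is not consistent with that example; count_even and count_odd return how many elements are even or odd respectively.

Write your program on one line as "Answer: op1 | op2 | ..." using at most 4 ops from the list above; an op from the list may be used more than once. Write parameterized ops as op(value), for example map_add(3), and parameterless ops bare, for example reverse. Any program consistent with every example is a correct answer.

filter_gt(6) | take(1) | map_mul(-3) | count_odd

Check, running the answer program on each example:
  [-1, -6, 14, 43, 28, -2, 47, -20, -25] -> [14, 43, 28, 47] -> [14] -> [-42] -> 0
  [2, 7, 45, -49, 19, 8, 44] -> [7, 45, 19, 8, 44] -> [7] -> [-21] -> 1
  [-12, 31, -34] -> [31] -> [31] -> [-93] -> 1
  [29, 46, -17, -41, 34, 4] -> [29, 46, 34] -> [29] -> [-87] -> 1
  [32, 8, -45, -1, 13, 12] -> [32, 8, 13, 12] -> [32] -> [-96] -> 0
  [-34, 36, -8, -47, 14, 1, -23] -> [36, 14] -> [36] -> [-108] -> 0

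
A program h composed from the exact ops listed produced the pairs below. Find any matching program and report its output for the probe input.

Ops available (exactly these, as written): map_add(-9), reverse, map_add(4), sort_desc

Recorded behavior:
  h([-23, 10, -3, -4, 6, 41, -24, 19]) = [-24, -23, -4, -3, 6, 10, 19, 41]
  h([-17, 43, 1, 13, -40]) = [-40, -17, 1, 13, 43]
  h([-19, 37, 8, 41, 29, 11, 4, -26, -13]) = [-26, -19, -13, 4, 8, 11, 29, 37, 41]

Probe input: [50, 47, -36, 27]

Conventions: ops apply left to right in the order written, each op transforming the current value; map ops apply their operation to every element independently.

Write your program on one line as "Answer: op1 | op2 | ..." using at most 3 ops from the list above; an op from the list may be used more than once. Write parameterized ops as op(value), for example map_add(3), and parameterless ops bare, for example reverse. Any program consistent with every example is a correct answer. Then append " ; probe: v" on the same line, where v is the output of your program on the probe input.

sort_desc | reverse ; probe: [-36, 27, 47, 50]

Check, running the answer program on each example:
  [-23, 10, -3, -4, 6, 41, -24, 19] -> [41, 19, 10, 6, -3, -4, -23, -24] -> [-24, -23, -4, -3, 6, 10, 19, 41]
  [-17, 43, 1, 13, -40] -> [43, 13, 1, -17, -40] -> [-40, -17, 1, 13, 43]
  [-19, 37, 8, 41, 29, 11, 4, -26, -13] -> [41, 37, 29, 11, 8, 4, -13, -19, -26] -> [-26, -19, -13, 4, 8, 11, 29, 37, 41]
  probe: [50, 47, -36, 27] -> [50, 47, 27, -36] -> [-36, 27, 47, 50]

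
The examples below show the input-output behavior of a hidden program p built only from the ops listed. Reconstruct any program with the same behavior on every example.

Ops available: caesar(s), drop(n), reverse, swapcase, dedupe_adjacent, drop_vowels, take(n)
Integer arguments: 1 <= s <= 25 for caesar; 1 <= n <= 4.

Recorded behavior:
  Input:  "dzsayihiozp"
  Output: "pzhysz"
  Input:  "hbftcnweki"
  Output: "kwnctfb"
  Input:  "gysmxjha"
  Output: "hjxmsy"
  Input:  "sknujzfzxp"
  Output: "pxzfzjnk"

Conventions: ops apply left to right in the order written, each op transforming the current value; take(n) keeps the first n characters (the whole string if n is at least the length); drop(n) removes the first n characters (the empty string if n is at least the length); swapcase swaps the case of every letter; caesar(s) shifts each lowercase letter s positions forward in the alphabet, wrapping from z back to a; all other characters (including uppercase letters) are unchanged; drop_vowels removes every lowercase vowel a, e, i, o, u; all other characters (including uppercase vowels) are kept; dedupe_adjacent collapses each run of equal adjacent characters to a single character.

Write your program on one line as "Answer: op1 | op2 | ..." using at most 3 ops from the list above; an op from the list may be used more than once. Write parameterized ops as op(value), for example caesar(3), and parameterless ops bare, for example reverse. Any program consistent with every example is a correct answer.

drop(1) | reverse | drop_vowels

Check, running the answer program on each example:
  "dzsayihiozp" -> "zsayihiozp" -> "pzoihiyasz" -> "pzhysz"
  "hbftcnweki" -> "bftcnweki" -> "ikewnctfb" -> "kwnctfb"
  "gysmxjha" -> "ysmxjha" -> "ahjxmsy" -> "hjxmsy"
  "sknujzfzxp" -> "knujzfzxp" -> "pxzfzjunk" -> "pxzfzjnk"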